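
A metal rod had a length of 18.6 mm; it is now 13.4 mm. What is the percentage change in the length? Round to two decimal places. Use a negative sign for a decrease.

-27.96%

Change: 13.4 − 18.6 = -5.2.
Relative to the original: -5.2 ÷ 18.6 ≈ -27.96%.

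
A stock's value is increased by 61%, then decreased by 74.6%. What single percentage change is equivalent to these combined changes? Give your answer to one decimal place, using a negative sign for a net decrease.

A 61% increase multiplies by 1.61.
Then a 74.6% decrease: 1.61 × 0.254 = 0.40894.
Overall factor 0.40894, i.e. -59.1%.

-59.1%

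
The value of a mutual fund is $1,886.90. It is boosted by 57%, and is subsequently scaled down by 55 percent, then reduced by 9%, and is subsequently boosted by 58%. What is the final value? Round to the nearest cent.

$1,916.72

Apply the 57% increase: $1,886.90 × 1.57 = $2962.433.
Apply the 55% decrease: $2962.433 × 0.45 = $1333.09485.
Apply the 9% decrease: $1333.09485 × 0.91 = $1213.1163135.
After the 58% increase: $1213.1163135 × 1.58 = $1916.72377533 ≈ $1,916.72.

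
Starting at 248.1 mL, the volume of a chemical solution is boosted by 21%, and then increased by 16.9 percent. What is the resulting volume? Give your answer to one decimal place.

350.9 mL

Apply the 21% increase: 248.1 × 1.21 = 300.201.
Apply the 16.9% increase: 300.201 × 1.169 = 350.934969 ≈ 350.9.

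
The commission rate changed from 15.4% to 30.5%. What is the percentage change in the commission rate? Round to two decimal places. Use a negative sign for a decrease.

The change is 30.5 − 15.4 = 15.1 percentage points.
Relative to the original 15.4%, that is 15.1 ÷ 15.4 ≈ 98.05%.

98.05%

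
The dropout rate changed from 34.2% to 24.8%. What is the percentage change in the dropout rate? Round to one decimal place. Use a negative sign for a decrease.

The change is 24.8 − 34.2 = -9.4 percentage points.
Relative to the original 34.2%, that is -9.4 ÷ 34.2 ≈ -27.5%.

-27.5%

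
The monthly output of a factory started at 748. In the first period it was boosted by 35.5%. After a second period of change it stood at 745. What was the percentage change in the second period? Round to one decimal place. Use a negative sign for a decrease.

-26.5%

After the first period: 748 × 1.355 = 1013.54.
Second-period multiplier: 745 ÷ 1013.54 ≈ 0.73505.
That is a change of -26.5%.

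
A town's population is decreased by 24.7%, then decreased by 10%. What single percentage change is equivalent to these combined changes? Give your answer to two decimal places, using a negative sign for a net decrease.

A 24.7% decrease multiplies by 0.753.
Then a 10% decrease: 0.753 × 0.9 = 0.6777.
Overall factor 0.6777, i.e. -32.23%.

-32.23%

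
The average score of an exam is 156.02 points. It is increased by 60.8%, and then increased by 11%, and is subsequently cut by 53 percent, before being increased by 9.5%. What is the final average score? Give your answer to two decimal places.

143.32 points

Each change multiplies by a factor: 1.608 × 1.11 × 0.47 × 1.095 = 0.918588492.
156.02 × 0.918588492 = 143.31817652184 ≈ 143.32.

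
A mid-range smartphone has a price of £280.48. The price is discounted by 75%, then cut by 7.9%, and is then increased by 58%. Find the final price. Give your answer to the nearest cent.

£102.04

Apply the 75% decrease: £280.48 × 0.25 = £70.12.
After the 7.9% decrease: £70.12 × 0.921 = £64.58052.
Apply the 58% increase: £64.58052 × 1.58 = £102.0372216 ≈ £102.04.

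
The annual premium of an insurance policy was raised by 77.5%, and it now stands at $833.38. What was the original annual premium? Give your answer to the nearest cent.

The overall multiplier applied was 1.775.
So the original annual premium was $833.38 ÷ 1.775 ≈ $469.51.

$469.51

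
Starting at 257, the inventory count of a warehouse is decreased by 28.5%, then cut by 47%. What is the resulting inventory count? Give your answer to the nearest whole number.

28.5% decrease: 257 × 0.715 = 183.755.
47% decrease: 183.755 × 0.53 = 97.39015 ≈ 97.

97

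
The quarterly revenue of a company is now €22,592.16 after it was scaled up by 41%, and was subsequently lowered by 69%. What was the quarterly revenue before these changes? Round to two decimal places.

Undoing the 69% decrease: €22,592.16 ÷ 0.31 ≈ €72877.935484.
Undoing the 41% increase: €72877.935484 ÷ 1.41 ≈ €51,686.48.

€51,686.48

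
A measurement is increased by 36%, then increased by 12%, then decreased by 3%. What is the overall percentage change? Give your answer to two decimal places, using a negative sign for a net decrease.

A 36% increase multiplies by 1.36.
Then a 12% increase: 1.36 × 1.12 = 1.5232.
Then a 3% decrease: 1.5232 × 0.97 = 1.477504.
Overall factor 1.477504, i.e. 47.75%.

47.75%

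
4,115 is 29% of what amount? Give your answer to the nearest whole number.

14,190

4,115 ÷ 0.29 ≈ 14,190.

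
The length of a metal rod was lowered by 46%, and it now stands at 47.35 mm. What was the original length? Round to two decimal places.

The overall multiplier applied was 0.54.
So the original length was 47.35 ÷ 0.54 ≈ 87.69 mm.

87.69 mm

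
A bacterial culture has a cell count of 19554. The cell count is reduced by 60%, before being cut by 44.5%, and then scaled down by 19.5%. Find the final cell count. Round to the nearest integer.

Each change multiplies by a factor: 0.4 × 0.555 × 0.805 = 0.17871.
19554 × 0.17871 = 3494.49534 ≈ 3494.

3494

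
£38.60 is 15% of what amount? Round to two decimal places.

£257.33

£38.60 ÷ 0.15 ≈ £257.33.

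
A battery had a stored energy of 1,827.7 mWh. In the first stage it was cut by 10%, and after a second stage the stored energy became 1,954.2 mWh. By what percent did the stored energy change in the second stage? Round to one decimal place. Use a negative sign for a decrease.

After the first stage: 1,827.7 × 0.9 = 1644.93.
Second-stage multiplier: 1,954.2 ÷ 1644.93 ≈ 1.18801.
That is a change of 18.8%.

18.8%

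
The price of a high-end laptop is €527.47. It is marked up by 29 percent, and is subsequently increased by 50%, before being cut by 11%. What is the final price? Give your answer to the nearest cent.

Each change multiplies by a factor: 1.29 × 1.5 × 0.89 = 1.72215.
€527.47 × 1.72215 = €908.3824605 ≈ €908.38.

€908.38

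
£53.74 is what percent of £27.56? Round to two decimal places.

£53.74 ÷ £27.56 ≈ 194.99%.

194.99%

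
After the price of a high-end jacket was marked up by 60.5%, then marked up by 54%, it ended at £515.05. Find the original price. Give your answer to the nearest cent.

Undoing the 54% increase: £515.05 ÷ 1.54 ≈ £334.448052.
Undoing the 60.5% increase: £334.448052 ÷ 1.605 ≈ £208.38.

£208.38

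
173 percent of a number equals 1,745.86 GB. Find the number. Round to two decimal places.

1,745.86 GB ÷ 1.73 ≈ 1,009.17 GB.

1,009.17 GB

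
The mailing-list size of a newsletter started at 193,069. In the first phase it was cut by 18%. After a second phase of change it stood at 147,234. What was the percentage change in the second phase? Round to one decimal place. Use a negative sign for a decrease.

-7.0%

After the first phase: 193,069 × 0.82 = 158316.58.
Second-phase multiplier: 147,234 ÷ 158316.58 ≈ 0.93.
That is a change of -7.0%.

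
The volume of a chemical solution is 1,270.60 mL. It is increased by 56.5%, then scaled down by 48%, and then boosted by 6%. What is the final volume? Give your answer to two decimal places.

After the 56.5% increase: 1,270.60 × 1.565 = 1988.489.
After the 48% decrease: 1988.489 × 0.52 = 1034.01428.
After the 6% increase: 1034.01428 × 1.06 = 1096.0551368 ≈ 1,096.06.

1,096.06 mL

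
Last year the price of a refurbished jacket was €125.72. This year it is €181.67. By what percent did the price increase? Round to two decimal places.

Change: €181.67 − €125.72 = €55.95.
Relative to the original: €55.95 ÷ €125.72 ≈ 44.50%.
So the price increased by 44.50%.

44.50%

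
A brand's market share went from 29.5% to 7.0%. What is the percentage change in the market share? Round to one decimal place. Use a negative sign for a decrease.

The change is 7.0 − 29.5 = -22.5 percentage points.
Relative to the original 29.5%, that is -22.5 ÷ 29.5 ≈ -76.3%.

-76.3%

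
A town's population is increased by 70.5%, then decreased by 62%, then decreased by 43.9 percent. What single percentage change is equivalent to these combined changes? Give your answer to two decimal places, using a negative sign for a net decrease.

A 70.5% increase multiplies by 1.705.
Then a 62% decrease: 1.705 × 0.38 = 0.6479.
Then a 43.9% decrease: 0.6479 × 0.561 = 0.3634719.
Overall factor 0.3634719, i.e. -63.65%.

-63.65%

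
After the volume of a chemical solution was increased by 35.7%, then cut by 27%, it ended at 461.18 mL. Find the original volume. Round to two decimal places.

Undoing the 27% decrease: 461.18 ÷ 0.73 ≈ 631.753425.
Undoing the 35.7% increase: 631.753425 ÷ 1.357 ≈ 465.55 mL.

465.55 mL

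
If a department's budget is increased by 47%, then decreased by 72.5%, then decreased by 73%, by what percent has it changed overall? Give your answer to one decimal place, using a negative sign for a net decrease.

-89.1%

A 47% increase multiplies by 1.47.
Then a 72.5% decrease: 1.47 × 0.275 = 0.40425.
Then a 73% decrease: 0.40425 × 0.27 = 0.1091475.
Overall factor 0.1091475, i.e. -89.1%.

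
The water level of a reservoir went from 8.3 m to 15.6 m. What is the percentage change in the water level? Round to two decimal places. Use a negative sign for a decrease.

87.95%

Change: 15.6 − 8.3 = 7.3.
Relative to the original: 7.3 ÷ 8.3 ≈ 87.95%.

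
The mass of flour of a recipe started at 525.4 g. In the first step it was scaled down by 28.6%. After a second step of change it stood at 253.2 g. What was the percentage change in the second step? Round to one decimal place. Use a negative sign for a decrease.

-32.5%

After the first step: 525.4 × 0.714 = 375.1356.
Second-step multiplier: 253.2 ÷ 375.1356 ≈ 0.67496.
That is a change of -32.5%.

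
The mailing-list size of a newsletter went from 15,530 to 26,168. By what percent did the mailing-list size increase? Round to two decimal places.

Change: 26,168 − 15,530 = 10,638.
Relative to the original: 10,638 ÷ 15,530 ≈ 68.50%.
So the mailing-list size increased by 68.50%.

68.50%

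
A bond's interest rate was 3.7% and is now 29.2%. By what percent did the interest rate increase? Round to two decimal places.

The change is 29.2 − 3.7 = 25.5 percentage points.
Relative to the original 3.7%, that is 25.5 ÷ 3.7 ≈ 689.19%.
So the interest rate rose by 689.19%.

689.19%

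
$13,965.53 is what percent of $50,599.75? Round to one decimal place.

27.6%

$13,965.53 ÷ $50,599.75 ≈ 27.6%.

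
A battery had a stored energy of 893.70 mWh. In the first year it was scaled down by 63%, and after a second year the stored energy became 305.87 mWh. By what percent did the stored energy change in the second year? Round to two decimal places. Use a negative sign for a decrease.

-7.50%

After the first year: 893.70 × 0.37 = 330.669.
Second-year multiplier: 305.87 ÷ 330.669 ≈ 0.925004.
That is a change of -7.50%.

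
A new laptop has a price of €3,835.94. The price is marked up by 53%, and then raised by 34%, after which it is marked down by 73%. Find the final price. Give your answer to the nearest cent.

€2,123.40

Each change multiplies by a factor: 1.53 × 1.34 × 0.27 = 0.553554.
€3,835.94 × 0.553554 = €2123.39993076 ≈ €2,123.40.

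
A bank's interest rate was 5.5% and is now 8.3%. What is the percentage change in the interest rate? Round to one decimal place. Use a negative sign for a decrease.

50.9%

The change is 8.3 − 5.5 = 2.8 percentage points.
Relative to the original 5.5%, that is 2.8 ÷ 5.5 ≈ 50.9%.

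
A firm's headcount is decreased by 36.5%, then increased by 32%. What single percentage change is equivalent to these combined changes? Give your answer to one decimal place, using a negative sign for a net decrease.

A 36.5% decrease multiplies by 0.635.
Then a 32% increase: 0.635 × 1.32 = 0.8382.
Overall factor 0.8382, i.e. -16.2%.

-16.2%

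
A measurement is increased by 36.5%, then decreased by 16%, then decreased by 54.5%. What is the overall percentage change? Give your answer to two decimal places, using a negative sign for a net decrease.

The combined multiplier is 1.365 × 0.84 × 0.455 = 0.521703.
That corresponds to a decrease of 47.83%.

-47.83%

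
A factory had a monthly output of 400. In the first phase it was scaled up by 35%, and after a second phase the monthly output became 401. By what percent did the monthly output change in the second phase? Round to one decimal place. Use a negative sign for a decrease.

After the first phase: 400 × 1.35 = 540.
Second-phase multiplier: 401 ÷ 540 ≈ 0.74259.
That is a change of -25.7%.

-25.7%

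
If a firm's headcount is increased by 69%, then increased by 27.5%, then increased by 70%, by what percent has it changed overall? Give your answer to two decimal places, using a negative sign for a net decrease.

266.31%

A 69% increase multiplies by 1.69.
Then a 27.5% increase: 1.69 × 1.275 = 2.15475.
Then a 70% increase: 2.15475 × 1.7 = 3.663075.
Overall factor 3.663075, i.e. 266.31%.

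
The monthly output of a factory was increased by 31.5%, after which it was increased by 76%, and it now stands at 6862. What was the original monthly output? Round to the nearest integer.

Undoing the 76% increase: 6862 ÷ 1.76 ≈ 3898.863636.
Undoing the 31.5% increase: 3898.863636 ÷ 1.315 ≈ 2965.

2965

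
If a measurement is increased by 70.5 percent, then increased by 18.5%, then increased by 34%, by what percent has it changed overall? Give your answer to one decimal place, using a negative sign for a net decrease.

The combined multiplier is 1.705 × 1.185 × 1.34 = 2.7073695.
That corresponds to an increase of 170.7%.

170.7%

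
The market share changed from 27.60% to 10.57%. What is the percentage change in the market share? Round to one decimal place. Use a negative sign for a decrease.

The change is 10.57 − 27.60 = -17.03 percentage points.
Relative to the original 27.60%, that is -17.03 ÷ 27.60 ≈ -61.7%.

-61.7%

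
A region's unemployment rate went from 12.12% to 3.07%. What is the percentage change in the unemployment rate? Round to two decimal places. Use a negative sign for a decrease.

The change is 3.07 − 12.12 = -9.05 percentage points.
Relative to the original 12.12%, that is -9.05 ÷ 12.12 ≈ -74.67%.

-74.67%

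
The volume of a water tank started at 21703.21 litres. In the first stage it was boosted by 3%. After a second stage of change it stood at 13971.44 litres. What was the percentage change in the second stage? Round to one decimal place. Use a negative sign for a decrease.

-37.5%

After the first stage: 21703.21 × 1.03 = 22354.3063.
Second-stage multiplier: 13971.44 ÷ 22354.3063 ≈ 0.625.
That is a change of -37.5%.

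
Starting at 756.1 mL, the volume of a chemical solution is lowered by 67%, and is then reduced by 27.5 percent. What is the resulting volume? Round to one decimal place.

180.9 mL

Each change multiplies by a factor: 0.33 × 0.725 = 0.23925.
756.1 × 0.23925 = 180.896925 ≈ 180.9.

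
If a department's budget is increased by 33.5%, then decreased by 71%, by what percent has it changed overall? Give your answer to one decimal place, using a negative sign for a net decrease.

A 33.5% increase multiplies by 1.335.
Then a 71% decrease: 1.335 × 0.29 = 0.38715.
Overall factor 0.38715, i.e. -61.3%.

-61.3%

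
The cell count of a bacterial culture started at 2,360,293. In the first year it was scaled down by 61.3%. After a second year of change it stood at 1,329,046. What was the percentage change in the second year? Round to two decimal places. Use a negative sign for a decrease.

After the first year: 2,360,293 × 0.387 = 913433.391.
Second-year multiplier: 1,329,046 ÷ 913433.391 ≈ 1.455.
That is a change of 45.50%.

45.50%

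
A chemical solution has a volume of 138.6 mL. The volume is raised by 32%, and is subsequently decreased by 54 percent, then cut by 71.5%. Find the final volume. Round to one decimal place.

24.0 mL

32% increase: 138.6 × 1.32 = 182.952.
54% decrease: 182.952 × 0.46 = 84.15792.
Apply the 71.5% decrease: 84.15792 × 0.285 = 23.9850072 ≈ 24.0.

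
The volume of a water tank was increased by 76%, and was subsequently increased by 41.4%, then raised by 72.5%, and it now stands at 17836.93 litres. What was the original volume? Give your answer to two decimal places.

4154.98 litres

Undoing the 72.5% increase: 17836.93 ÷ 1.725 ≈ 10340.249275.
Undoing the 41.4% increase: 10340.249275 ÷ 1.414 ≈ 7312.764692.
Undoing the 76% increase: 7312.764692 ÷ 1.76 ≈ 4154.98 litres.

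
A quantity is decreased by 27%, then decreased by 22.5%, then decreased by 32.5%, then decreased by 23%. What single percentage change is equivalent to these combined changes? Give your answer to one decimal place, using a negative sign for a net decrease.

-70.6%

The combined multiplier is 0.73 × 0.775 × 0.675 × 0.77 = 0.2940485625.
That corresponds to a decrease of 70.6%.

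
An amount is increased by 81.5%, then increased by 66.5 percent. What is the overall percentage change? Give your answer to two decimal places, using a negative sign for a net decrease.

202.20%

The combined multiplier is 1.815 × 1.665 = 3.021975.
That corresponds to an increase of 202.20%.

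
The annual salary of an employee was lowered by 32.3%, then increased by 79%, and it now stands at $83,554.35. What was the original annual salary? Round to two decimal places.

Undoing the 79% increase: $83,554.35 ÷ 1.79 ≈ $46678.407821.
Undoing the 32.3% decrease: $46678.407821 ÷ 0.677 ≈ $68,948.90.

$68,948.90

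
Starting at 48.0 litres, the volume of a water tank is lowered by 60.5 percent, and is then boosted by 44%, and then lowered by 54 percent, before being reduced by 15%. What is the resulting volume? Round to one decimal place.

10.7 litres

Each change multiplies by a factor: 0.395 × 1.44 × 0.46 × 0.85 = 0.2224008.
48.0 × 0.2224008 = 10.6752384 ≈ 10.7.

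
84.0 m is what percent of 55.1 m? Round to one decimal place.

84.0 m ÷ 55.1 m ≈ 152.5%.

152.5%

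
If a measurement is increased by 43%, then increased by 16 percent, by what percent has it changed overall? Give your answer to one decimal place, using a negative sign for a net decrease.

The combined multiplier is 1.43 × 1.16 = 1.6588.
That corresponds to an increase of 65.9%.

65.9%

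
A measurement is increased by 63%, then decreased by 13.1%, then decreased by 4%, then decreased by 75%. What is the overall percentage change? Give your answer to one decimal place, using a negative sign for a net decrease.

A 63% increase multiplies by 1.63.
Then a 13.1% decrease: 1.63 × 0.869 = 1.41647.
Then a 4% decrease: 1.41647 × 0.96 = 1.3598112.
Then a 75% decrease: 1.3598112 × 0.25 = 0.3399528.
Overall factor 0.3399528, i.e. -66.0%.

-66.0%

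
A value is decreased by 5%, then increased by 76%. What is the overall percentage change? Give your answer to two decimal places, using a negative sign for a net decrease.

67.20%

A 5% decrease multiplies by 0.95.
Then a 76% increase: 0.95 × 1.76 = 1.672.
Overall factor 1.672, i.e. 67.20%.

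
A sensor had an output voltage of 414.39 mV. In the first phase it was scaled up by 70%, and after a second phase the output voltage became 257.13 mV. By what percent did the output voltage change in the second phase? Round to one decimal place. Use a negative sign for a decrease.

-63.5%

After the first phase: 414.39 × 1.7 = 704.463.
Second-phase multiplier: 257.13 ÷ 704.463 ≈ 0.365.
That is a change of -63.5%.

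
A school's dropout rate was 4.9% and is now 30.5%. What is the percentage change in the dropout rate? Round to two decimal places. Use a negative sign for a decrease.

The change is 30.5 − 4.9 = 25.6 percentage points.
Relative to the original 4.9%, that is 25.6 ÷ 4.9 ≈ 522.45%.

522.45%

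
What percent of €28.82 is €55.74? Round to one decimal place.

193.4%

€55.74 ÷ €28.82 ≈ 193.4%.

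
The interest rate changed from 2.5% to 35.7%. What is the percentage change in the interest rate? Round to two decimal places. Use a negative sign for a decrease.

The change is 35.7 − 2.5 = 33.2 percentage points.
Relative to the original 2.5%, that is 33.2 ÷ 2.5 = 1328.00%.

1328.00%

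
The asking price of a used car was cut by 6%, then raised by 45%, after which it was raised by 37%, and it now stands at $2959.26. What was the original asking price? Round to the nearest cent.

$1584.77

The overall multiplier applied was 0.94 × 1.45 × 1.37 = 1.86731.
So the original asking price was $2959.26 ÷ 1.86731 ≈ $1584.77.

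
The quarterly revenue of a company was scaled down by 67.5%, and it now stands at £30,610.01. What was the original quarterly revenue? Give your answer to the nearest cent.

The overall multiplier applied was 0.325.
So the original quarterly revenue was £30,610.01 ÷ 0.325 ≈ £94,184.65.

£94,184.65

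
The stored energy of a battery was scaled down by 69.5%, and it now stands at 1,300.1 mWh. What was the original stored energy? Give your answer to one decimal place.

The overall multiplier applied was 0.305.
So the original stored energy was 1,300.1 ÷ 0.305 ≈ 4,262.6 mWh.

4,262.6 mWh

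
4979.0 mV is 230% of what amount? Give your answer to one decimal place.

2164.8 mV

4979.0 mV ÷ 2.3 ≈ 2164.8 mV.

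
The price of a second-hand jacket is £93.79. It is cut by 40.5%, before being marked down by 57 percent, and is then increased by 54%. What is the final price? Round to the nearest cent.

After the 40.5% decrease: £93.79 × 0.595 = £55.80505.
57% decrease: £55.80505 × 0.43 = £23.9961715.
After the 54% increase: £23.9961715 × 1.54 = £36.95410411 ≈ £36.95.

£36.95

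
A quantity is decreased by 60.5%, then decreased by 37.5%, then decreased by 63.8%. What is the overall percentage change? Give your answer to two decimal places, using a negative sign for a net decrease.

-91.06%

A 60.5% decrease multiplies by 0.395.
Then a 37.5% decrease: 0.395 × 0.625 = 0.246875.
Then a 63.8% decrease: 0.246875 × 0.362 = 0.08936875.
Overall factor 0.08936875, i.e. -91.06%.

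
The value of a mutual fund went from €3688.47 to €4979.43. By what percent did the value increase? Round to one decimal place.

35.0%

Change: €4979.43 − €3688.47 = €1290.96.
Relative to the original: €1290.96 ÷ €3688.47 ≈ 35.0%.
So the value increased by 35.0%.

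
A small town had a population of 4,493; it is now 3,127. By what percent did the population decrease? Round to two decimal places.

Change: 3,127 − 4,493 = -1,366.
Relative to the original: -1,366 ÷ 4,493 ≈ -30.40%.
So the population decreased by 30.40%.

30.40%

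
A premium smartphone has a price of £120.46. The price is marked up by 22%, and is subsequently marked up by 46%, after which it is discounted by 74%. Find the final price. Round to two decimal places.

£55.79

After the 22% increase: £120.46 × 1.22 = £146.9612.
After the 46% increase: £146.9612 × 1.46 = £214.563352.
74% decrease: £214.563352 × 0.26 = £55.78647152 ≈ £55.79.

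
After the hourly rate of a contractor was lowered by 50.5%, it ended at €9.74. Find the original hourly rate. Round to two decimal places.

The overall multiplier applied was 0.495.
So the original hourly rate was €9.74 ÷ 0.495 ≈ €19.68.

€19.68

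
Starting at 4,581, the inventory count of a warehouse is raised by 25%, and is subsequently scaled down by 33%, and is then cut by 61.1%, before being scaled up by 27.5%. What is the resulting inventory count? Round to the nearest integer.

1,903

Apply the 25% increase: 4,581 × 1.25 = 5726.25.
Apply the 33% decrease: 5726.25 × 0.67 = 3836.5875.
Apply the 61.1% decrease: 3836.5875 × 0.389 = 1492.4325375.
27.5% increase: 1492.4325375 × 1.275 = 1902.8514853125 ≈ 1,903.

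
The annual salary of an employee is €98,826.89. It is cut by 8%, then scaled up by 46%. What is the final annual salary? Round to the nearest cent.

Each change multiplies by a factor: 0.92 × 1.46 = 1.3432.
€98,826.89 × 1.3432 = €132744.278648 ≈ €132,744.28.

€132,744.28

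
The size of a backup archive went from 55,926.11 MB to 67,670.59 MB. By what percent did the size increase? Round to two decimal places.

Change: 67,670.59 − 55,926.11 = 11,744.48.
Relative to the original: 11,744.48 ÷ 55,926.11 ≈ 21.00%.
So the size increased by 21.00%.

21.00%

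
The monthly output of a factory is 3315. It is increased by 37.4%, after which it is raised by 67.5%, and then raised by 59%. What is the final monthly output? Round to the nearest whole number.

Apply the 37.4% increase: 3315 × 1.374 = 4554.81.
After the 67.5% increase: 4554.81 × 1.675 = 7629.30675.
After the 59% increase: 7629.30675 × 1.59 = 12130.5977325 ≈ 12131.

12131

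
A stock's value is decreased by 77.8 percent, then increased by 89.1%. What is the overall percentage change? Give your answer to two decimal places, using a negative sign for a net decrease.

A 77.8% decrease multiplies by 0.222.
Then an 89.1% increase: 0.222 × 1.891 = 0.419802.
Overall factor 0.419802, i.e. -58.02%.

-58.02%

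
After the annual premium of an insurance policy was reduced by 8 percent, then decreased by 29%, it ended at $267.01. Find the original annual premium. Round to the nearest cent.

Undoing the 29% decrease: $267.01 ÷ 0.71 ≈ $376.070423.
Undoing the 8% decrease: $376.070423 ÷ 0.92 ≈ $408.77.

$408.77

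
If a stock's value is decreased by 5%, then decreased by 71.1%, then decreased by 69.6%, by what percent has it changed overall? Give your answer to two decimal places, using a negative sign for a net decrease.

A 5% decrease multiplies by 0.95.
Then a 71.1% decrease: 0.95 × 0.289 = 0.27455.
Then a 69.6% decrease: 0.27455 × 0.304 = 0.0834632.
Overall factor 0.0834632, i.e. -91.65%.

-91.65%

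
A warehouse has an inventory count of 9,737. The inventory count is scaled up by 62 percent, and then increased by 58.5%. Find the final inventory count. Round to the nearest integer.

Each change multiplies by a factor: 1.62 × 1.585 = 2.5677.
9,737 × 2.5677 = 25001.6949 ≈ 25,002.

25,002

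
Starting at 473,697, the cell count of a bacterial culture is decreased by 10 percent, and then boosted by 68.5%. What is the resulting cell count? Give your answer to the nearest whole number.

Each change multiplies by a factor: 0.9 × 1.685 = 1.5165.
473,697 × 1.5165 = 718361.5005 ≈ 718,362.

718,362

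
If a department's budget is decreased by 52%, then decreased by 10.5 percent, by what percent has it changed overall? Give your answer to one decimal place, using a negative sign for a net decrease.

The combined multiplier is 0.48 × 0.895 = 0.4296.
That corresponds to a decrease of 57.0%.

-57.0%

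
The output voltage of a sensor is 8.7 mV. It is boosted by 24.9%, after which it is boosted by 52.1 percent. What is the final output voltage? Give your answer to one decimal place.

16.5 mV

After the 24.9% increase: 8.7 × 1.249 = 10.8663.
Apply the 52.1% increase: 10.8663 × 1.521 = 16.5276423 ≈ 16.5.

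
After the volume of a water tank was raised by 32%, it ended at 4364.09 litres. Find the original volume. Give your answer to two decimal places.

3306.13 litres

The overall multiplier applied was 1.32.
So the original volume was 4364.09 ÷ 1.32 ≈ 3306.13 litres.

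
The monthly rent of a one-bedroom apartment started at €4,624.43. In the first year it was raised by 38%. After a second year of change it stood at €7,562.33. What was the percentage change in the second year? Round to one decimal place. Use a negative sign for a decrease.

After the first year: €4,624.43 × 1.38 = €6381.7134.
Second-year multiplier: €7,562.33 ÷ €6381.7134 ≈ 1.185.
That is a change of 18.5%.

18.5%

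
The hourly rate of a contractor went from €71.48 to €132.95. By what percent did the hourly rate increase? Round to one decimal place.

Change: €132.95 − €71.48 = €61.47.
Relative to the original: €61.47 ÷ €71.48 ≈ 86.0%.
So the hourly rate increased by 86.0%.

86.0%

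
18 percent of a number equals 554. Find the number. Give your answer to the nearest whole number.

3078

554 ÷ 0.18 ≈ 3078.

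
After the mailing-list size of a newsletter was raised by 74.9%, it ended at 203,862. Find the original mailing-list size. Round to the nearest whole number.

116,559

The overall multiplier applied was 1.749.
So the original mailing-list size was 203,862 ÷ 1.749 ≈ 116,559.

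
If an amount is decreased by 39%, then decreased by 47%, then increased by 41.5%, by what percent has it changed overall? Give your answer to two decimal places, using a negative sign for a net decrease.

The combined multiplier is 0.61 × 0.53 × 1.415 = 0.4574695.
That corresponds to a decrease of 54.25%.

-54.25%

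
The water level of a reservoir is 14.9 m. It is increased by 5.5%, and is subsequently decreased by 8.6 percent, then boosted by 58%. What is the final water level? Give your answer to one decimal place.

Each change multiplies by a factor: 1.055 × 0.914 × 1.58 = 1.5235466.
14.9 × 1.5235466 = 22.70084434 ≈ 22.7.

22.7 m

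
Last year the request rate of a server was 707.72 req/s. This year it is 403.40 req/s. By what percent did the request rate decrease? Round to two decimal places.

Change: 403.40 − 707.72 = -304.32.
Relative to the original: -304.32 ÷ 707.72 ≈ -43.00%.
So the request rate decreased by 43.00%.

43.00%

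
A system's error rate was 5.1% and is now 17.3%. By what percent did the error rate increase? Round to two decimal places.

The change is 17.3 − 5.1 = 12.2 percentage points.
Relative to the original 5.1%, that is 12.2 ÷ 5.1 ≈ 239.22%.
So the error rate rose by 239.22%.

239.22%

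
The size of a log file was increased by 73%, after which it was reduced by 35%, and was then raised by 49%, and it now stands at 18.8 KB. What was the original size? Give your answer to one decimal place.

Undoing the 49% increase: 18.8 ÷ 1.49 ≈ 12.61745.
Undoing the 35% decrease: 12.61745 ÷ 0.65 ≈ 19.411462.
Undoing the 73% increase: 19.411462 ÷ 1.73 ≈ 11.2 KB.

11.2 KB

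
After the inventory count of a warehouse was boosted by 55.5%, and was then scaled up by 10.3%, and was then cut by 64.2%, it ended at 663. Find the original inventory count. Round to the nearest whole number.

1080

The overall multiplier applied was 1.555 × 1.103 × 0.358 = 0.61402907.
So the original inventory count was 663 ÷ 0.61402907 ≈ 1080.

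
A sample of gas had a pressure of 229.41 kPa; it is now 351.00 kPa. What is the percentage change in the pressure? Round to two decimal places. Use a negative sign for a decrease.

53.00%

Change: 351.00 − 229.41 = 121.59.
Relative to the original: 121.59 ÷ 229.41 ≈ 53.00%.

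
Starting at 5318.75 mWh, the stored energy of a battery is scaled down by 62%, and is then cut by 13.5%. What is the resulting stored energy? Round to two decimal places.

1748.27 mWh

Each change multiplies by a factor: 0.38 × 0.865 = 0.3287.
5318.75 × 0.3287 = 1748.273125 ≈ 1748.27.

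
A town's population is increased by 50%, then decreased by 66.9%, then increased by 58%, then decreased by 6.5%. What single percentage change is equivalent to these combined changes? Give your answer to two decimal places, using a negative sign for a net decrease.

A 50% increase multiplies by 1.5.
Then a 66.9% decrease: 1.5 × 0.331 = 0.4965.
Then a 58% increase: 0.4965 × 1.58 = 0.78447.
Then a 6.5% decrease: 0.78447 × 0.935 = 0.73347945.
Overall factor 0.73347945, i.e. -26.65%.

-26.65%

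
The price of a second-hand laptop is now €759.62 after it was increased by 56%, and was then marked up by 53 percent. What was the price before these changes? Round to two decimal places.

€318.26

The overall multiplier applied was 1.56 × 1.53 = 2.3868.
So the original price was €759.62 ÷ 2.3868 ≈ €318.26.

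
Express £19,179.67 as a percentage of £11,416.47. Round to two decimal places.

£19,179.67 ÷ £11,416.47 ≈ 168.00%.

168.00%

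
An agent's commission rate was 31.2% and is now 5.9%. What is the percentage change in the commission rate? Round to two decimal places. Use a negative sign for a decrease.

The change is 5.9 − 31.2 = -25.3 percentage points.
Relative to the original 31.2%, that is -25.3 ÷ 31.2 ≈ -81.09%.

-81.09%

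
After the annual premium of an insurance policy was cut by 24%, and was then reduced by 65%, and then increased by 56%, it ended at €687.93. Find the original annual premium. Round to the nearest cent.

The overall multiplier applied was 0.76 × 0.35 × 1.56 = 0.41496.
So the original annual premium was €687.93 ÷ 0.41496 ≈ €1,657.82.

€1,657.82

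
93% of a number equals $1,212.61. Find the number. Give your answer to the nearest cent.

$1,212.61 ÷ 0.93 ≈ $1,303.88.

$1,303.88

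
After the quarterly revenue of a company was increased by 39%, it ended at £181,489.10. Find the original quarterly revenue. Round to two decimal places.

The overall multiplier applied was 1.39.
So the original quarterly revenue was £181,489.10 ÷ 1.39 ≈ £130,567.70.

£130,567.70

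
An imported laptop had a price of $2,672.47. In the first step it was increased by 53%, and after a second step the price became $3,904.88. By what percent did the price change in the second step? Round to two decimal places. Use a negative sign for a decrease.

-4.50%

After the first step: $2,672.47 × 1.53 = $4088.8791.
Second-step multiplier: $3,904.88 ÷ $4088.8791 ≈ 0.955.
That is a change of -4.50%.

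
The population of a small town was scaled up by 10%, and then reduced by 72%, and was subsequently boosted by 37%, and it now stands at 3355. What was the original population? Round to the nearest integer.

The overall multiplier applied was 1.1 × 0.28 × 1.37 = 0.42196.
So the original population was 3355 ÷ 0.42196 ≈ 7951.

7951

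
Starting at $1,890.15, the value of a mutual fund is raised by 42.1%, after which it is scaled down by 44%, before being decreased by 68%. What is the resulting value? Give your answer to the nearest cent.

$481.31

Each change multiplies by a factor: 1.421 × 0.56 × 0.32 = 0.2546432.
$1,890.15 × 0.2546432 = $481.31384448 ≈ $481.31.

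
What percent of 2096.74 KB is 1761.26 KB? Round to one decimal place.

84.0%

1761.26 KB ÷ 2096.74 KB ≈ 84.0%.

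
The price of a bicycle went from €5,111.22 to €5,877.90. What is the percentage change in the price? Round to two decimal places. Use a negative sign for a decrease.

Change: €5,877.90 − €5,111.22 = €766.68.
Relative to the original: €766.68 ÷ €5,111.22 ≈ 15.00%.

15.00%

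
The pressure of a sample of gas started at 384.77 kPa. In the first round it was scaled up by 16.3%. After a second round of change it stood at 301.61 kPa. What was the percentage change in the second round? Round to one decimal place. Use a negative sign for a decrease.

After the first round: 384.77 × 1.163 = 447.48751.
Second-round multiplier: 301.61 ÷ 447.48751 ≈ 0.67401.
That is a change of -32.6%.

-32.6%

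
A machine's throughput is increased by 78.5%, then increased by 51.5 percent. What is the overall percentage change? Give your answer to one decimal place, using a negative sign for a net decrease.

170.4%

A 78.5% increase multiplies by 1.785.
Then a 51.5% increase: 1.785 × 1.515 = 2.704275.
Overall factor 2.704275, i.e. 170.4%.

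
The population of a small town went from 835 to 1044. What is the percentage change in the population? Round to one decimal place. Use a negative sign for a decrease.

25.0%

Change: 1044 − 835 = 209.
Relative to the original: 209 ÷ 835 ≈ 25.0%.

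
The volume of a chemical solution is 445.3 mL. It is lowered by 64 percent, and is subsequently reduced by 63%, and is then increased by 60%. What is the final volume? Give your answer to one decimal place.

94.9 mL

Each change multiplies by a factor: 0.36 × 0.37 × 1.6 = 0.21312.
445.3 × 0.21312 = 94.902336 ≈ 94.9.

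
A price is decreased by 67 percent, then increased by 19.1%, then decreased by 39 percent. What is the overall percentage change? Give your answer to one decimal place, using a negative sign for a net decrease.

-76.0%

A 67% decrease multiplies by 0.33.
Then a 19.1% increase: 0.33 × 1.191 = 0.39303.
Then a 39% decrease: 0.39303 × 0.61 = 0.2397483.
Overall factor 0.2397483, i.e. -76.0%.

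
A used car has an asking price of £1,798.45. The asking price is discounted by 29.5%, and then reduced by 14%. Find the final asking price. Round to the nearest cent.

29.5% decrease: £1,798.45 × 0.705 = £1267.90725.
After the 14% decrease: £1267.90725 × 0.86 = £1090.400235 ≈ £1,090.40.

£1,090.40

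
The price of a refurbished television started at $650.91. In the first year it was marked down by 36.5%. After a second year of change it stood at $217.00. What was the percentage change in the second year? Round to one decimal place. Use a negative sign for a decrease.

After the first year: $650.91 × 0.635 = $413.32785.
Second-year multiplier: $217.00 ÷ $413.32785 ≈ 0.52501.
That is a change of -47.5%.

-47.5%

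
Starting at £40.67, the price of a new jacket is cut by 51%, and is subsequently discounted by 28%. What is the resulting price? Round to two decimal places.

51% decrease: £40.67 × 0.49 = £19.9283.
Apply the 28% decrease: £19.9283 × 0.72 = £14.348376 ≈ £14.35.

£14.35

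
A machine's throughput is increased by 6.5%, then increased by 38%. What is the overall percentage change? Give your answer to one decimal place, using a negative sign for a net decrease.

47.0%

The combined multiplier is 1.065 × 1.38 = 1.4697.
That corresponds to an increase of 47.0%.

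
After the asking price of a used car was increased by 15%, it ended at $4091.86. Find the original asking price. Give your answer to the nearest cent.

$3558.14

The overall multiplier applied was 1.15.
So the original asking price was $4091.86 ÷ 1.15 ≈ $3558.14.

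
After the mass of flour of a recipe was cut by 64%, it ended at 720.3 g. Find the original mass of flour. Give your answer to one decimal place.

2000.8 g

The overall multiplier applied was 0.36.
So the original mass of flour was 720.3 ÷ 0.36 ≈ 2000.8 g.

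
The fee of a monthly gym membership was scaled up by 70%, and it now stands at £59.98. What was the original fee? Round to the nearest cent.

£35.28

The overall multiplier applied was 1.7.
So the original fee was £59.98 ÷ 1.7 ≈ £35.28.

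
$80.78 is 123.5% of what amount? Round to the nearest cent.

$65.41

$80.78 ÷ 1.235 ≈ $65.41.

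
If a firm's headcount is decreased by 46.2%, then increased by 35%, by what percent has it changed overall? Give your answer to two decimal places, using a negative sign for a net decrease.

-27.37%

The combined multiplier is 0.538 × 1.35 = 0.7263.
That corresponds to a decrease of 27.37%.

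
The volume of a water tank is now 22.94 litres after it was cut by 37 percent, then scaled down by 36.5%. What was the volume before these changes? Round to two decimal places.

Undoing the 36.5% decrease: 22.94 ÷ 0.635 ≈ 36.125984.
Undoing the 37% decrease: 36.125984 ÷ 0.63 ≈ 57.34 litres.

57.34 litres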